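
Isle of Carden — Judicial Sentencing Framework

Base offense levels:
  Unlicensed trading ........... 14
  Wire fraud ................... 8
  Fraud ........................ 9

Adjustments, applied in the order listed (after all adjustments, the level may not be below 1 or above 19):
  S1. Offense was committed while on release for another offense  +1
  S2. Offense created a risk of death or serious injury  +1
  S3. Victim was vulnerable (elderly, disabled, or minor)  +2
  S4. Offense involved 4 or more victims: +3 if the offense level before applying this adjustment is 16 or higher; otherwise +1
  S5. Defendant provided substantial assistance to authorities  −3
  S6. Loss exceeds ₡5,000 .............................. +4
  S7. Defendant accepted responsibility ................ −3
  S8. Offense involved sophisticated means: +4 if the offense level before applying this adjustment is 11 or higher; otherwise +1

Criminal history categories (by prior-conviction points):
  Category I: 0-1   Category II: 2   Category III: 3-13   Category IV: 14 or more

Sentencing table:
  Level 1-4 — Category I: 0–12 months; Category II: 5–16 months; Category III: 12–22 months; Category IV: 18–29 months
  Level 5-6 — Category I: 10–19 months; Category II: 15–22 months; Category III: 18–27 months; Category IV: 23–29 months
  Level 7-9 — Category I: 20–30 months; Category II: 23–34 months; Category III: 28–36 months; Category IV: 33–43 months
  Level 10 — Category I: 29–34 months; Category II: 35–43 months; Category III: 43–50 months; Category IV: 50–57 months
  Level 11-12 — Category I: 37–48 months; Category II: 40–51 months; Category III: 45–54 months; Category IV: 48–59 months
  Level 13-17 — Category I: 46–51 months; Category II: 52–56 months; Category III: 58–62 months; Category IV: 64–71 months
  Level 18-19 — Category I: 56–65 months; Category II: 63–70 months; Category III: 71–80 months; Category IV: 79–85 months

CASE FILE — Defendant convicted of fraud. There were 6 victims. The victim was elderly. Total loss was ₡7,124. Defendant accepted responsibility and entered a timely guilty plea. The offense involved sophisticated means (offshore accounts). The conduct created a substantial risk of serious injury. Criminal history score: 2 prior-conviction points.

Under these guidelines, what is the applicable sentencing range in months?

63-70 months

Base offense level for fraud: 9.
S2 applies: 9 + 1 = 10.
S3 applies: 10 + 2 = 12.
S4 applies (level before this adjustment is 12 < 16, so +1): 12 + 1 = 13.
S6 applies: 13 + 4 = 17.
S7 applies: 17 − 3 = 14.
S8 applies (level before this adjustment is 14 ≥ 11, so +4): 14 + 4 = 18.
Final offense level: 18.
Criminal history: 2 prior points → Category II (2).
Level 18 falls in the 18-19 band.
Grid: Level 18-19 × Category II = 63-70 months.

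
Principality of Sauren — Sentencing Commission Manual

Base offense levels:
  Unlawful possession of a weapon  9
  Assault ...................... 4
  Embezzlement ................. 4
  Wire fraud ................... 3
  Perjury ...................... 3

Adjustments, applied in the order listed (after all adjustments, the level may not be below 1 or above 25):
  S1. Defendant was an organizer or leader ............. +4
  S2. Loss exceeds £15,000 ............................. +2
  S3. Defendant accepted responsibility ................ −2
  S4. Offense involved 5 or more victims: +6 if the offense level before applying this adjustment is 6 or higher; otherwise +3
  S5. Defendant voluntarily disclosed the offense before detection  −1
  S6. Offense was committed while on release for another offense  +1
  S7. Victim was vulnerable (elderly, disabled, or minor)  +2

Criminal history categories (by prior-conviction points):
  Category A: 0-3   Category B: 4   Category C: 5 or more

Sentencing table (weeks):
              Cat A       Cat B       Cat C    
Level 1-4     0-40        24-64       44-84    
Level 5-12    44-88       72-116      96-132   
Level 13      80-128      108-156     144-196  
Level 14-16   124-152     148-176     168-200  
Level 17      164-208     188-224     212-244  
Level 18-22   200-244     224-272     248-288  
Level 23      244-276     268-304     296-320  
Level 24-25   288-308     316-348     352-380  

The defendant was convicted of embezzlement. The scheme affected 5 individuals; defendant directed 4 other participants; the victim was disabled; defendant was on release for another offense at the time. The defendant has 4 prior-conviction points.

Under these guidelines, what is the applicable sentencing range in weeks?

188-224 weeks

Base offense level for embezzlement: 4.
S1 applies: 4 + 4 = 8.
S4 applies (level before this adjustment is 8 ≥ 6, so +6): 8 + 6 = 14.
S6 applies: 14 + 1 = 15.
S7 applies: 15 + 2 = 17.
Final offense level: 17.
Criminal history: 4 prior points → Category B (4).
Level 17 falls in the 17 band.
Grid: Level 17 × Category B = 188-224 weeks.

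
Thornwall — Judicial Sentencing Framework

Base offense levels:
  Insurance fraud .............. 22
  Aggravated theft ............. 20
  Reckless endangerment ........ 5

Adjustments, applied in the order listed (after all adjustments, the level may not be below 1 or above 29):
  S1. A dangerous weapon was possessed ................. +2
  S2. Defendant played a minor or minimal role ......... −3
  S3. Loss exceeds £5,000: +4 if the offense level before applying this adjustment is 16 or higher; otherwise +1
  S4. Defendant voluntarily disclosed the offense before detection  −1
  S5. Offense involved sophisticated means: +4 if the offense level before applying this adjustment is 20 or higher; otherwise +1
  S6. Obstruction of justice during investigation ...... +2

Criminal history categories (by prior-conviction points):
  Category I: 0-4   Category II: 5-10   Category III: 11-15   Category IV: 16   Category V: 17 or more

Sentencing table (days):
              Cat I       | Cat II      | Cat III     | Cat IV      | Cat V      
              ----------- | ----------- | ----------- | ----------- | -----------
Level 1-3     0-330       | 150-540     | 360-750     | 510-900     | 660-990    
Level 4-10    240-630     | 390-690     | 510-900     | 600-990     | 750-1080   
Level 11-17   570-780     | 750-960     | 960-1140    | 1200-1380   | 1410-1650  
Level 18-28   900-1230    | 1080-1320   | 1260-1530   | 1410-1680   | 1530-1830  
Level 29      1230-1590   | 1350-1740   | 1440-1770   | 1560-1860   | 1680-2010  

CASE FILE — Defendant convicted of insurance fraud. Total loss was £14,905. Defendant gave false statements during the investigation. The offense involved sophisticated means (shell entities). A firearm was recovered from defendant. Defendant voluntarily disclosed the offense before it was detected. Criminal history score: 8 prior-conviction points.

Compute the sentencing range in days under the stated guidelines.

1350-1740 days

Base offense level for insurance fraud: 22.
S1 applies: 22 + 2 = 24.
S2 does not apply.
S3 applies (level before this adjustment is 24 ≥ 16, so +4): 24 + 4 = 28.
S4 applies: 28 − 1 = 27.
S5 applies (level before this adjustment is 27 ≥ 20, so +4): 27 + 4 = 31.
S6 applies: 31 + 2 = 33.
Level 33 exceeds the maximum of 29; capped at 29.
Final offense level: 29.
Criminal history: 8 prior points → Category II (5-10).
Level 29 falls in the 29 band.
Grid: Level 29 × Category II = 1350-1740 days.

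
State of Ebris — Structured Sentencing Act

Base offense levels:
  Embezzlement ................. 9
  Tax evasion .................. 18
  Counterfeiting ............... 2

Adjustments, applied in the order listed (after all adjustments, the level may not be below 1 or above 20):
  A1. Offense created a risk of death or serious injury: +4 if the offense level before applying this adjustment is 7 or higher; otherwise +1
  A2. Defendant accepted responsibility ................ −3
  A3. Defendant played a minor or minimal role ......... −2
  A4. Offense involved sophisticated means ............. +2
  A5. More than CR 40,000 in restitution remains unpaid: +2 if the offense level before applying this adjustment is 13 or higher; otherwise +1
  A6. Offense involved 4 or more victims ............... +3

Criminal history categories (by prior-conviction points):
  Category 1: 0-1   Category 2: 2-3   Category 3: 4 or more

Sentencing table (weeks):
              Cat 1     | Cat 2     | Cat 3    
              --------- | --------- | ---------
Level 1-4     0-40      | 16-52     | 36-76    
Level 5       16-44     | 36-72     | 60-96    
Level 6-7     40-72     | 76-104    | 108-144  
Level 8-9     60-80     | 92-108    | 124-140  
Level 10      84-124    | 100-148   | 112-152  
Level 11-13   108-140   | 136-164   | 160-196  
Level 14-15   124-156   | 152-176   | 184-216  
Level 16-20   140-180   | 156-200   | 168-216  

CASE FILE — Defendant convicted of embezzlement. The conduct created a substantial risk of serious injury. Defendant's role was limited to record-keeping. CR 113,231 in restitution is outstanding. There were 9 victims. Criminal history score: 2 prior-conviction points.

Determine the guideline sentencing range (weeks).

Base offense level for embezzlement: 9.
A1 applies (level before this adjustment is 9 ≥ 7, so +4): 9 + 4 = 13.
A2 does not apply.
A3 applies: 13 − 2 = 11.
A5 applies (level before this adjustment is 11 < 13, so +1): 11 + 1 = 12.
A6 applies: 12 + 3 = 15.
Final offense level: 15.
Criminal history: 2 prior points → Category 2 (2-3).
Level 15 falls in the 14-15 band.
Grid: Level 14-15 × Category 2 = 152-176 weeks.

152-176 weeks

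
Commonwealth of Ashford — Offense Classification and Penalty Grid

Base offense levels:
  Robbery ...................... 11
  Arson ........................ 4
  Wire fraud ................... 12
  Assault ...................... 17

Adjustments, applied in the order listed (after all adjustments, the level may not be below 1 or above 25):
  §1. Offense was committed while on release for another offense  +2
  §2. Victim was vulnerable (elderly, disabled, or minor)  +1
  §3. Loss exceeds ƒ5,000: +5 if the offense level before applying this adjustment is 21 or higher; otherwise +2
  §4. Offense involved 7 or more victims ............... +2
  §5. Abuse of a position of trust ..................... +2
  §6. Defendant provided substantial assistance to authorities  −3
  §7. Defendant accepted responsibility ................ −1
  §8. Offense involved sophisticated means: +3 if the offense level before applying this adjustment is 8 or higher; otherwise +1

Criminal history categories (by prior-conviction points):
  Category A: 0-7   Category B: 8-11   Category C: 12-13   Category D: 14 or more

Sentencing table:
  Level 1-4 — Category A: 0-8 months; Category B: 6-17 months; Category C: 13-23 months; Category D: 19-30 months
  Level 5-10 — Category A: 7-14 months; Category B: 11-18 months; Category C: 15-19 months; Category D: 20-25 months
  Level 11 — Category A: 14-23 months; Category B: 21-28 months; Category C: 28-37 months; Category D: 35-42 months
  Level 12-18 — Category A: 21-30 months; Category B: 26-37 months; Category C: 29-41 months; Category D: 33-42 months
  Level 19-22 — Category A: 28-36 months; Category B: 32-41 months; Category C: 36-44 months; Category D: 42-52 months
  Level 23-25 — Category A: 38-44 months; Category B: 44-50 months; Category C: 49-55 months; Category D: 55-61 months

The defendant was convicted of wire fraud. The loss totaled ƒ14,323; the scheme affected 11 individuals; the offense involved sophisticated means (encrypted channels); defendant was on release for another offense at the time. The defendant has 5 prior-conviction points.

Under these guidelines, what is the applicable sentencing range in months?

28-36 months

Base offense level for wire fraud: 12.
§1 applies: 12 + 2 = 14.
§2 does not apply.
§3 applies (level before this adjustment is 14 < 21, so +2): 14 + 2 = 16.
§4 applies: 16 + 2 = 18.
§7 does not apply.
§8 applies (level before this adjustment is 18 ≥ 8, so +3): 18 + 3 = 21.
Final offense level: 21.
Criminal history: 5 prior points → Category A (0-7).
Level 21 falls in the 19-22 band.
Grid: Level 19-22 × Category A = 28-36 months.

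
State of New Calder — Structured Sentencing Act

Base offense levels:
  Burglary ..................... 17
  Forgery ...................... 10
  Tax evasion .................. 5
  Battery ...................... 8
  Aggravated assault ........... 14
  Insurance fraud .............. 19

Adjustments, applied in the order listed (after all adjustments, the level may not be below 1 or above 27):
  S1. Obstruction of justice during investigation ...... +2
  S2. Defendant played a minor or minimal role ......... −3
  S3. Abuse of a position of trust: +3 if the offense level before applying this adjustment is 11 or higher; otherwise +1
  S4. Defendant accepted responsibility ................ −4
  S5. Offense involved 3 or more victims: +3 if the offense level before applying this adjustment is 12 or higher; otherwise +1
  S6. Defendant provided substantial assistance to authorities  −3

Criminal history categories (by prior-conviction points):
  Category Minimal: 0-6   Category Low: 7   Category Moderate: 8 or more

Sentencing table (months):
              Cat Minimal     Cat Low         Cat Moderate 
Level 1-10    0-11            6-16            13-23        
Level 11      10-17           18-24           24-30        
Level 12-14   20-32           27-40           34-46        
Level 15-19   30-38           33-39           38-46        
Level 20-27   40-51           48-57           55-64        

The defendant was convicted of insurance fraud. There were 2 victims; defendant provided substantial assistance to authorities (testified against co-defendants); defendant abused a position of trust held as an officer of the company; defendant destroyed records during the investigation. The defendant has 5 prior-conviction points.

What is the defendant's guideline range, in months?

40-51 months

Base offense level for insurance fraud: 19.
S1 applies: 19 + 2 = 21.
S3 applies (level before this adjustment is 21 ≥ 11, so +3): 21 + 3 = 24.
S5 does not apply.
S6 applies: 24 − 3 = 21.
Final offense level: 21.
Criminal history: 5 prior points → Category Minimal (0-6).
Level 21 falls in the 20-27 band.
Grid: Level 20-27 × Category Minimal = 40-51 months.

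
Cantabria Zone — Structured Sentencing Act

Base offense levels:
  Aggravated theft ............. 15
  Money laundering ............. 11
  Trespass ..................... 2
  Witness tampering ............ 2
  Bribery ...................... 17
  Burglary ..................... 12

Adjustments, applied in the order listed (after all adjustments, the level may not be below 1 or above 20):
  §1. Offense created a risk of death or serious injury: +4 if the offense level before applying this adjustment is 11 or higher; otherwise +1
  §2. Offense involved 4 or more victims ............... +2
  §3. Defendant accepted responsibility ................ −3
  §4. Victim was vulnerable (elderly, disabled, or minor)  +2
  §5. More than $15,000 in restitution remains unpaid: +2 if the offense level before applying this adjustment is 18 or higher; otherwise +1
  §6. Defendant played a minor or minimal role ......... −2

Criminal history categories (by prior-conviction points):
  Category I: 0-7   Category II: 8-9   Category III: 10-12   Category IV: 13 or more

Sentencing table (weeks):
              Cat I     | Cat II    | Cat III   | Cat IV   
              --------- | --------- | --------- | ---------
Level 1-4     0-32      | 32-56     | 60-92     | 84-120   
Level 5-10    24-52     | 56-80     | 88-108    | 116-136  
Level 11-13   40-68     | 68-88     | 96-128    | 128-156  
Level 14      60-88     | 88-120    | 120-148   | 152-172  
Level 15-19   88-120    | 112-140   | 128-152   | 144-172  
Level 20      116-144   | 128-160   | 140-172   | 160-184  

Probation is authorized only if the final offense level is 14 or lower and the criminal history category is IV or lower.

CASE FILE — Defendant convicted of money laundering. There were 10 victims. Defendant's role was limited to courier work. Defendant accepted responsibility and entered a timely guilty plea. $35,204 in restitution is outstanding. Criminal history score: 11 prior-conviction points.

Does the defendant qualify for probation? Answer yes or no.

Base offense level for money laundering: 11.
§1 does not apply.
§2 applies: 11 + 2 = 13.
§3 applies: 13 − 3 = 10.
§5 applies (level before this adjustment is 10 < 18, so +1): 10 + 1 = 11.
§6 applies: 11 − 2 = 9.
Final offense level: 9.
Criminal history: 11 prior points → Category III (10-12).
Level 9 falls in the 5-10 band.
Grid: Level 5-10 × Category III = 88-108 weeks.
Probation check: level 9 ≤ 14 and category III ≤ IV → eligible.

Yes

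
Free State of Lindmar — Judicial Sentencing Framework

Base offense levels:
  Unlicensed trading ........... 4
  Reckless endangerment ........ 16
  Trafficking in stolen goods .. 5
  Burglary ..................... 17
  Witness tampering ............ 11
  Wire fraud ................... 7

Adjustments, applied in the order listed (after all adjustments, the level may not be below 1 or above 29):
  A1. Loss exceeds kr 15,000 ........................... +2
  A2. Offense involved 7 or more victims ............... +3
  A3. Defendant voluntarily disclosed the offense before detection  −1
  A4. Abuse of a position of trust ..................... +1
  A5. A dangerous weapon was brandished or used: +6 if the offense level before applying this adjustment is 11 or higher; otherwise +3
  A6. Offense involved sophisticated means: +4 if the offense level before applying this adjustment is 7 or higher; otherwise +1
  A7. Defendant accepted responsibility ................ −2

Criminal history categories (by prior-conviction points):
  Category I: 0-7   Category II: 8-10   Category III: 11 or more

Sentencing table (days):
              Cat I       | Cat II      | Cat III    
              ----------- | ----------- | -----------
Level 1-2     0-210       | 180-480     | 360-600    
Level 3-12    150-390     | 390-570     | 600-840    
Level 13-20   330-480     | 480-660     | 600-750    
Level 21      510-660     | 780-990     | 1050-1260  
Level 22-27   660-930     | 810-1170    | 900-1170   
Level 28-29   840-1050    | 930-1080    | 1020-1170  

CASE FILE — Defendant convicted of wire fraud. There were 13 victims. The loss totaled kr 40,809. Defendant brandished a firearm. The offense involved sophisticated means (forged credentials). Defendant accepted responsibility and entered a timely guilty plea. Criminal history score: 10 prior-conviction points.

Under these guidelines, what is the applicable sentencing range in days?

480-660 days

Base offense level for wire fraud: 7.
A1 applies: 7 + 2 = 9.
A2 applies: 9 + 3 = 12.
A3 does not apply.
A4 does not apply.
A5 applies (level before this adjustment is 12 ≥ 11, so +6): 12 + 6 = 18.
A6 applies (level before this adjustment is 18 ≥ 7, so +4): 18 + 4 = 22.
A7 applies: 22 − 2 = 20.
Final offense level: 20.
Criminal history: 10 prior points → Category II (8-10).
Level 20 falls in the 13-20 band.
Grid: Level 13-20 × Category II = 480-660 days.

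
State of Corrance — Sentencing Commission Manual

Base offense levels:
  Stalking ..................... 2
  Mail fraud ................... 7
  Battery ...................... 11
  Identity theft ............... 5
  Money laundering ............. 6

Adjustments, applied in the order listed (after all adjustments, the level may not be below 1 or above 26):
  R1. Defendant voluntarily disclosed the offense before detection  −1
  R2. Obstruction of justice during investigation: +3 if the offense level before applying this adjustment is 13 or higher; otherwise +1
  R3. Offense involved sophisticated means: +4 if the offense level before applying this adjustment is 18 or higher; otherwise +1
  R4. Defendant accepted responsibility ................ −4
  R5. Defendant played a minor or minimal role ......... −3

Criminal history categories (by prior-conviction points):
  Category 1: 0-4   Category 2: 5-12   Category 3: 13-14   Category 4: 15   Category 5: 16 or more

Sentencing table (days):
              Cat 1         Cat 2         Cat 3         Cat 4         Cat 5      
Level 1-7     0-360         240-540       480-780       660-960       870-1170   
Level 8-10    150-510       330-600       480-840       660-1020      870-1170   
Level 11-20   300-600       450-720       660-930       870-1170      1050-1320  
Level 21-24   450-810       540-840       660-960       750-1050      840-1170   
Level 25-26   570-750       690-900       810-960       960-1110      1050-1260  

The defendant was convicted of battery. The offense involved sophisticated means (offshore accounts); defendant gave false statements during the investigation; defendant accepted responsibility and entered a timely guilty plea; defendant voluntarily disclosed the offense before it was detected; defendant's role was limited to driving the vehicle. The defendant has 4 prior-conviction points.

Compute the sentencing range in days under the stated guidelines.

Base offense level for battery: 11.
R1 applies: 11 − 1 = 10.
R2 applies (level before this adjustment is 10 < 13, so +1): 10 + 1 = 11.
R3 applies (level before this adjustment is 11 < 18, so +1): 11 + 1 = 12.
R4 applies: 12 − 4 = 8.
R5 applies: 8 − 3 = 5.
Final offense level: 5.
Criminal history: 4 prior points → Category 1 (0-4).
Level 5 falls in the 1-7 band.
Grid: Level 1-7 × Category 1 = 0-360 days.

0-360 days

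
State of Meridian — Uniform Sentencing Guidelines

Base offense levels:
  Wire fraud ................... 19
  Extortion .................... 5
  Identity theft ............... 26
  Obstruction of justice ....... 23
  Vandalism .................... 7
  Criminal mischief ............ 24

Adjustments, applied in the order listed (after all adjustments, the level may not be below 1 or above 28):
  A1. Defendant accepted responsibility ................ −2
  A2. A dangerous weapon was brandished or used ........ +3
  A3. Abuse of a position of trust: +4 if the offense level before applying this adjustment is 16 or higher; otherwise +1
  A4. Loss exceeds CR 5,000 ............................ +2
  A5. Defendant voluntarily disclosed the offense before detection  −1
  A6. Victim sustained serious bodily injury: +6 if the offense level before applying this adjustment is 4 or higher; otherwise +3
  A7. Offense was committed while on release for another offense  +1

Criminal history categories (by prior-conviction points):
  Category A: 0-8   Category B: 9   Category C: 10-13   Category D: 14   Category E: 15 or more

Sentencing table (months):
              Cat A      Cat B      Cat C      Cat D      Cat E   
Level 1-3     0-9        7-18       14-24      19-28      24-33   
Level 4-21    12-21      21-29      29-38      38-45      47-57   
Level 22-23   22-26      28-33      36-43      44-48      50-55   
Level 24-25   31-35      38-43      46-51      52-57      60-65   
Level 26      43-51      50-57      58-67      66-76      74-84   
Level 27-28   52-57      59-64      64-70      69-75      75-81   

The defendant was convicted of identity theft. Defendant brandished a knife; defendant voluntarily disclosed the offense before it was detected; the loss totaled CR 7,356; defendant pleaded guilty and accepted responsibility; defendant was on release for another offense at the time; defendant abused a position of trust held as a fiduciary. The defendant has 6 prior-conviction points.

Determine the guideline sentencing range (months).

52-57 months

Base offense level for identity theft: 26.
A1 applies: 26 − 2 = 24.
A2 applies: 24 + 3 = 27.
A3 applies (level before this adjustment is 27 ≥ 16, so +4): 27 + 4 = 31.
A4 applies: 31 + 2 = 33.
A5 applies: 33 − 1 = 32.
A7 applies: 32 + 1 = 33.
Level 33 exceeds the maximum of 28; capped at 28.
Final offense level: 28.
Criminal history: 6 prior points → Category A (0-8).
Level 28 falls in the 27-28 band.
Grid: Level 27-28 × Category A = 52-57 months.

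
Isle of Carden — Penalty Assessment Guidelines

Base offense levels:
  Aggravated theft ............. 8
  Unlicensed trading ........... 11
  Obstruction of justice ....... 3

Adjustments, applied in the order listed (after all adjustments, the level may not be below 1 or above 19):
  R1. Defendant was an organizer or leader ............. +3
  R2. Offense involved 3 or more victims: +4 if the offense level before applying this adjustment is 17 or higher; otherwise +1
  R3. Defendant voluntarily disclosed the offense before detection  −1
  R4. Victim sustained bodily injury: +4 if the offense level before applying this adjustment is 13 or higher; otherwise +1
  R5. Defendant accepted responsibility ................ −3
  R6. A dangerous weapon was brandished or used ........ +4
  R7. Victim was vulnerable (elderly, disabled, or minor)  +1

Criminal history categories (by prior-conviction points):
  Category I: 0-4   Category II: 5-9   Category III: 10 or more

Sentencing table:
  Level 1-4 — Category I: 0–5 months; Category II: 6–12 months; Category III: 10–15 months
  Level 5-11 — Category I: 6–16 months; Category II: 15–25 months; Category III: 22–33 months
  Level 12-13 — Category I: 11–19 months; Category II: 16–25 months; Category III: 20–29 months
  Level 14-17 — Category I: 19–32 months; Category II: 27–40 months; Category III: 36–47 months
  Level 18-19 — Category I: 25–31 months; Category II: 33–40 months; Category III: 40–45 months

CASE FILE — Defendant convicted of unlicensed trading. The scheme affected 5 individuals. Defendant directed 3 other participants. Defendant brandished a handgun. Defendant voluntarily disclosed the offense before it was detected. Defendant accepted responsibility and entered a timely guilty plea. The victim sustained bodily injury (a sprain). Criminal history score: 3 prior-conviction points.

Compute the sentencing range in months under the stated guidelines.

Base offense level for unlicensed trading: 11.
R1 applies: 11 + 3 = 14.
R2 applies (level before this adjustment is 14 < 17, so +1): 14 + 1 = 15.
R3 applies: 15 − 1 = 14.
R4 applies (level before this adjustment is 14 ≥ 13, so +4): 14 + 4 = 18.
R5 applies: 18 − 3 = 15.
R6 applies: 15 + 4 = 19.
R7 does not apply.
Final offense level: 19.
Criminal history: 3 prior points → Category I (0-4).
Level 19 falls in the 18-19 band.
Grid: Level 18-19 × Category I = 25-31 months.

25-31 months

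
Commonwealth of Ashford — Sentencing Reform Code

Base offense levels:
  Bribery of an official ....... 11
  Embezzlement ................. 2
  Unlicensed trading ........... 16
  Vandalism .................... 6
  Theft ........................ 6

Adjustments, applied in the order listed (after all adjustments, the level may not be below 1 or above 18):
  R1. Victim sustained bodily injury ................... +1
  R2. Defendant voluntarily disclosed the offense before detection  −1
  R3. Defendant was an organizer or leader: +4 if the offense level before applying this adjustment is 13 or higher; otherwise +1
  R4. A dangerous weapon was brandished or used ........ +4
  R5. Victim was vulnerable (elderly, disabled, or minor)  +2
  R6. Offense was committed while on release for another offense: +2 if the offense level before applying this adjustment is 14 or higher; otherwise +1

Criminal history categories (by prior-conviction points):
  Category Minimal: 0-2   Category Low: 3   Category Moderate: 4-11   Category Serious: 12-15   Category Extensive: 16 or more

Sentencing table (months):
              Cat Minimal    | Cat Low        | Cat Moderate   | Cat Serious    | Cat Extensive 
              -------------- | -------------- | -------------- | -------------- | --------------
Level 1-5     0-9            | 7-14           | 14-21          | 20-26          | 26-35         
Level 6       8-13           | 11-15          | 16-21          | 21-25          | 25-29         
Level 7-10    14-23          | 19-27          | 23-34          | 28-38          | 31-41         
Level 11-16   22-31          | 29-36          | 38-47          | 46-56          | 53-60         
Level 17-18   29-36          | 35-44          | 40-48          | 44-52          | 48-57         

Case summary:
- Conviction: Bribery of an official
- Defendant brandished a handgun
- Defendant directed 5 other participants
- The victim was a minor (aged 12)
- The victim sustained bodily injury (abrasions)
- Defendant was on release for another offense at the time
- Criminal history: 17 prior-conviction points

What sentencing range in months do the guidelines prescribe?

48-57 months

Base offense level for bribery of an official: 11.
R1 applies: 11 + 1 = 12.
R3 applies (level before this adjustment is 12 < 13, so +1): 12 + 1 = 13.
R4 applies: 13 + 4 = 17.
R5 applies: 17 + 2 = 19.
R6 applies (level before this adjustment is 19 ≥ 14, so +2): 19 + 2 = 21.
Level 21 exceeds the maximum of 18; capped at 18.
Final offense level: 18.
Criminal history: 17 prior points → Category Extensive (16+).
Level 18 falls in the 17-18 band.
Grid: Level 17-18 × Category Extensive = 48-57 months.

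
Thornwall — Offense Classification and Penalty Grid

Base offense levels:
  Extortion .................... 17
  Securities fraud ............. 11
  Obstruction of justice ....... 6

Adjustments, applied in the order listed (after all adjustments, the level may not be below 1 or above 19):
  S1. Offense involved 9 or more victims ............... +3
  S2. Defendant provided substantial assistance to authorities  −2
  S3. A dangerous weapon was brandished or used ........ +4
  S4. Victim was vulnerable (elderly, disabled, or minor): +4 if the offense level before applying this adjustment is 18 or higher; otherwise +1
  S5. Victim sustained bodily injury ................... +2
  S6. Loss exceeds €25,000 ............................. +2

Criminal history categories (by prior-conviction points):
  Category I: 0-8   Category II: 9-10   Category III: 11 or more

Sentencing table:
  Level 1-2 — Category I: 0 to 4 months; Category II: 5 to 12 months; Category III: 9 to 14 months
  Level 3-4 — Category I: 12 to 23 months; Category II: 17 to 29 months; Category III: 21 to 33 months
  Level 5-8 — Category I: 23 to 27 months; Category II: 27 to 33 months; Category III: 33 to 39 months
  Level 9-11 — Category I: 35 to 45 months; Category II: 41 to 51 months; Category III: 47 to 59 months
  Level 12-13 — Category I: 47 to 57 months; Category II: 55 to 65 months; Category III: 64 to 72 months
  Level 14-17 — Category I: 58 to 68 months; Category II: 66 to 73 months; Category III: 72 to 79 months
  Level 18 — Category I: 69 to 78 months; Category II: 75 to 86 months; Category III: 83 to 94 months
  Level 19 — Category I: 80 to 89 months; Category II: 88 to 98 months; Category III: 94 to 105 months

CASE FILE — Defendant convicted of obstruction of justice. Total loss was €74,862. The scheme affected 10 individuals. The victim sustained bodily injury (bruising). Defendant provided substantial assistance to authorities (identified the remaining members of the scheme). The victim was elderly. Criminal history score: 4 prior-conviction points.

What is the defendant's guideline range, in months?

47-57 months

Base offense level for obstruction of justice: 6.
S1 applies: 6 + 3 = 9.
S2 applies: 9 − 2 = 7.
S3 does not apply.
S4 applies (level before this adjustment is 7 < 18, so +1): 7 + 1 = 8.
S5 applies: 8 + 2 = 10.
S6 applies: 10 + 2 = 12.
Final offense level: 12.
Criminal history: 4 prior points → Category I (0-8).
Level 12 falls in the 12-13 band.
Grid: Level 12-13 × Category I = 47-57 months.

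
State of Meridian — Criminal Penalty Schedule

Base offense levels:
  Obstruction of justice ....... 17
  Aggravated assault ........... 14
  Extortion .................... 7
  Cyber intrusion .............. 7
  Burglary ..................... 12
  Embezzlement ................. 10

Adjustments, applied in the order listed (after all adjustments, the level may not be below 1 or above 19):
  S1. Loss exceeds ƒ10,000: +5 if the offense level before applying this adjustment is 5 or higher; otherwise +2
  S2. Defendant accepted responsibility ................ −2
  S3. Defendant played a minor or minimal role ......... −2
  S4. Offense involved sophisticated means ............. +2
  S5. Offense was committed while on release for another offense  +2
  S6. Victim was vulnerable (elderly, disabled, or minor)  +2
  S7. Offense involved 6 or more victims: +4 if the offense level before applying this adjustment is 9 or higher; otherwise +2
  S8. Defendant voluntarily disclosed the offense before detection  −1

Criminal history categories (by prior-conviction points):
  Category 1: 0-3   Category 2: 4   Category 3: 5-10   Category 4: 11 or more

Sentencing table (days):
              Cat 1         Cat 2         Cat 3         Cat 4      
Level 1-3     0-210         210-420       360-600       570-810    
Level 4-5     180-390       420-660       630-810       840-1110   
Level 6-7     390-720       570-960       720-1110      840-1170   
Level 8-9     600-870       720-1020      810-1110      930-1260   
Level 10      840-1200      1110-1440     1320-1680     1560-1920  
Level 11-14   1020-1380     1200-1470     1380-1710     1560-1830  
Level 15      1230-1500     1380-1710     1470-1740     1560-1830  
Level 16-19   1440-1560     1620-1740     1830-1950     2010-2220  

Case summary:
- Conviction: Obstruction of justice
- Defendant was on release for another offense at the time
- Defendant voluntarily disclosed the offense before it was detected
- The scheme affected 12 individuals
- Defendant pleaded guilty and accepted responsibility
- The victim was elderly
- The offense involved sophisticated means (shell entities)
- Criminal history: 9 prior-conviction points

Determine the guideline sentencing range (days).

Base offense level for obstruction of justice: 17.
S2 applies: 17 − 2 = 15.
S4 applies: 15 + 2 = 17.
S5 applies: 17 + 2 = 19.
S6 applies: 19 + 2 = 21.
S7 applies (level before this adjustment is 21 ≥ 9, so +4): 21 + 4 = 25.
S8 applies: 25 − 1 = 24.
Level 24 exceeds the maximum of 19; capped at 19.
Final offense level: 19.
Criminal history: 9 prior points → Category 3 (5-10).
Level 19 falls in the 16-19 band.
Grid: Level 16-19 × Category 3 = 1830-1950 days.

1830-1950 days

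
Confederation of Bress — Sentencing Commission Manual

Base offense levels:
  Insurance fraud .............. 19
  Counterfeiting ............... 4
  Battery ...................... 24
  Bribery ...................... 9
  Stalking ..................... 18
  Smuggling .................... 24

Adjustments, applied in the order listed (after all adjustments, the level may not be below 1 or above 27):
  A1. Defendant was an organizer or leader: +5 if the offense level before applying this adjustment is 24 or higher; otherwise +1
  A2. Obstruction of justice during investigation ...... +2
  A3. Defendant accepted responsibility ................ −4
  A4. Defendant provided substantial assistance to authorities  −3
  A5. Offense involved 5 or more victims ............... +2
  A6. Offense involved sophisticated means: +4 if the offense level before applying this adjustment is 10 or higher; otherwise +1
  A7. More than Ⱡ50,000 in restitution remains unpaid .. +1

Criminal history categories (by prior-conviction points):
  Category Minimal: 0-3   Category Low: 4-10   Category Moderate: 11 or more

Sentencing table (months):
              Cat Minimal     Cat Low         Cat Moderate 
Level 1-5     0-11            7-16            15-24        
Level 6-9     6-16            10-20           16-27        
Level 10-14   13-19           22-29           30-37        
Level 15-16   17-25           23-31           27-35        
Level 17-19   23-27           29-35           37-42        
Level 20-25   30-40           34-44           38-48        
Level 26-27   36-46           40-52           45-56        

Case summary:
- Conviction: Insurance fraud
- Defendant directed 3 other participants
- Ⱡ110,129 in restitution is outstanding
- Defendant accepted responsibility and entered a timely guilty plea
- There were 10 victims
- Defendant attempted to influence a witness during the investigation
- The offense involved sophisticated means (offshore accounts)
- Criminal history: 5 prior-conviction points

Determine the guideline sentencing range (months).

34-44 months

Base offense level for insurance fraud: 19.
A1 applies (level before this adjustment is 19 < 24, so +1): 19 + 1 = 20.
A2 applies: 20 + 2 = 22.
A3 applies: 22 − 4 = 18.
A5 applies: 18 + 2 = 20.
A6 applies (level before this adjustment is 20 ≥ 10, so +4): 20 + 4 = 24.
A7 applies: 24 + 1 = 25.
Final offense level: 25.
Criminal history: 5 prior points → Category Low (4-10).
Level 25 falls in the 20-25 band.
Grid: Level 20-25 × Category Low = 34-44 months.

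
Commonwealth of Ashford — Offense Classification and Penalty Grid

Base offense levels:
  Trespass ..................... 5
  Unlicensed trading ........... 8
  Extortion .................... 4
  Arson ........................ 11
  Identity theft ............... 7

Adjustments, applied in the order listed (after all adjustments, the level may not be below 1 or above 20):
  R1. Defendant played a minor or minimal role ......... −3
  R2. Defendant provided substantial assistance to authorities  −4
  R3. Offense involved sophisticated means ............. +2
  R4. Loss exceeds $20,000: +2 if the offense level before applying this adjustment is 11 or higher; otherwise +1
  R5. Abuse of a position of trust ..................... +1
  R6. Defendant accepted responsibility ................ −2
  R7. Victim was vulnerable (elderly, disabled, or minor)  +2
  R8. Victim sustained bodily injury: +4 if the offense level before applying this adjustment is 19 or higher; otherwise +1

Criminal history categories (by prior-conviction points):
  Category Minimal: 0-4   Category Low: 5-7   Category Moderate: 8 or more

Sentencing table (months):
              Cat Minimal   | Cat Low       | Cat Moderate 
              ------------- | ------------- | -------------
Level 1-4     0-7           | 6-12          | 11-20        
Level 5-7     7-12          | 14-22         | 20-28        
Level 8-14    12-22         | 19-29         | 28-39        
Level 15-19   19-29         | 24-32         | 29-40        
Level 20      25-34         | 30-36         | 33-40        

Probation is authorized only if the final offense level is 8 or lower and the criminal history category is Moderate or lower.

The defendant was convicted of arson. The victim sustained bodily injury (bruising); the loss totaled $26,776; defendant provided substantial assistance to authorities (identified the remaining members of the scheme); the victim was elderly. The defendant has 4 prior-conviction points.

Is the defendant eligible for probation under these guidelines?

Base offense level for arson: 11.
R2 applies: 11 − 4 = 7.
R3 does not apply.
R4 applies (level before this adjustment is 7 < 11, so +1): 7 + 1 = 8.
R5 does not apply.
R7 applies: 8 + 2 = 10.
R8 applies (level before this adjustment is 10 < 19, so +1): 10 + 1 = 11.
Final offense level: 11.
Criminal history: 4 prior points → Category Minimal (0-4).
Level 11 falls in the 8-14 band.
Grid: Level 8-14 × Category Minimal = 12-22 months.
Probation check: level 11 > 8 and category Minimal ≤ Moderate → not eligible.

No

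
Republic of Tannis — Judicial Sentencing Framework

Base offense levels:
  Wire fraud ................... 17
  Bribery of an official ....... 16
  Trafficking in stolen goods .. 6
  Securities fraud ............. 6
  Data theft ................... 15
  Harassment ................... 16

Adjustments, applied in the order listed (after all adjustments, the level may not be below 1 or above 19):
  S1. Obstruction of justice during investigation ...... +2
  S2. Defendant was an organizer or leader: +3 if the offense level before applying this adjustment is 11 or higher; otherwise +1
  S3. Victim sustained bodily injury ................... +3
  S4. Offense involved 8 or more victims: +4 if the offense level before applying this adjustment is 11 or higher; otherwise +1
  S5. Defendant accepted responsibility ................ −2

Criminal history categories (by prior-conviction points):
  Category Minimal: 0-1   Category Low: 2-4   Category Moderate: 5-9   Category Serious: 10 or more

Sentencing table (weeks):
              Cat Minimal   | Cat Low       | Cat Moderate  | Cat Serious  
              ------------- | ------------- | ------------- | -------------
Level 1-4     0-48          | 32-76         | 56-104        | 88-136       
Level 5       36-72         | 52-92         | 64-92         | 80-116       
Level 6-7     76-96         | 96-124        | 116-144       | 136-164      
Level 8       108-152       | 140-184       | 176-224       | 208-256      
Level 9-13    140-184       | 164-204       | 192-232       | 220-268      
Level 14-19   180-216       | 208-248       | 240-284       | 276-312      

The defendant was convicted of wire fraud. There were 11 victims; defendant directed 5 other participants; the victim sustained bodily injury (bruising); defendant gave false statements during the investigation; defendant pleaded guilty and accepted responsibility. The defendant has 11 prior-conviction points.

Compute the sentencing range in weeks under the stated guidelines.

Base offense level for wire fraud: 17.
S1 applies: 17 + 2 = 19.
S2 applies (level before this adjustment is 19 ≥ 11, so +3): 19 + 3 = 22.
S3 applies: 22 + 3 = 25.
S4 applies (level before this adjustment is 25 ≥ 11, so +4): 25 + 4 = 29.
S5 applies: 29 − 2 = 27.
Level 27 exceeds the maximum of 19; capped at 19.
Final offense level: 19.
Criminal history: 11 prior points → Category Serious (10+).
Level 19 falls in the 14-19 band.
Grid: Level 14-19 × Category Serious = 276-312 weeks.

276-312 weeks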